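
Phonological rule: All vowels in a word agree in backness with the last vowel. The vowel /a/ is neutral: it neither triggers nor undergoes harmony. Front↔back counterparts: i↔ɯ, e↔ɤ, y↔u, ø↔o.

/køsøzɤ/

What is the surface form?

/ø/ harmonizes with /ɤ/ ([+back]) → [o]
/ø/ harmonizes with /ɤ/ ([+back]) → [o]

[kosozɤ]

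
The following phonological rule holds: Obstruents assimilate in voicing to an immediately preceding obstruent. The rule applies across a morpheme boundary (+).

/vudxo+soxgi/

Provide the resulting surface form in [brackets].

/x/ after /d/ (voiced) → [ɣ]
/g/ after /x/ (voiceless) → [k]

[vudɣo+soxki]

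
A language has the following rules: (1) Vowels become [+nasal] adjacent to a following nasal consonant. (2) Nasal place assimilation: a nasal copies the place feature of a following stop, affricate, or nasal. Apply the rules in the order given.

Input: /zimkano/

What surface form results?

Rule 1: /i/ before nasal /m/ → [ĩ]
Rule 1: /a/ before nasal /n/ → [ã]
After rule 1: zĩmkãno
Rule 2: /m/ before /k/ (velar) → [ŋ]

[zĩŋkãno]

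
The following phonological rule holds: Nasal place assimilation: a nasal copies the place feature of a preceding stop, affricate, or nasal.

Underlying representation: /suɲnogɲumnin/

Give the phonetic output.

/n/ after /ɲ/ (palatal) → [ɲ]
/ɲ/ after /g/ (velar) → [ŋ]
/n/ after /m/ (labial) → [m]

[suɲɲogŋummin]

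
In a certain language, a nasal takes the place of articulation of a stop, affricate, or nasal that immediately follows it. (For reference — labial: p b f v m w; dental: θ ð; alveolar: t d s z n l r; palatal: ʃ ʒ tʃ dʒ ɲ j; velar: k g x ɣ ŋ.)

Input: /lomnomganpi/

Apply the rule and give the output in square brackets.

/m/ before /n/ (alveolar) → [n]
/m/ before /g/ (velar) → [ŋ]
/n/ before /p/ (labial) → [m]

[lonnoŋgampi]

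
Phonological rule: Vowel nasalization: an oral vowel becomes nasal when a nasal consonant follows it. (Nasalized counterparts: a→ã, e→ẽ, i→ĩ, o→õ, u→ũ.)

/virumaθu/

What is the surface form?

/u/ before nasal /m/ → [ũ]

[virũmaθu]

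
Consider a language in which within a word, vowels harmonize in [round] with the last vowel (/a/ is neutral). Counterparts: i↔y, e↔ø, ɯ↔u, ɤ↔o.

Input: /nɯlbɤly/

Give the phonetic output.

/ɯ/ harmonizes with /y/ ([+round]) → [u]
/ɤ/ harmonizes with /y/ ([+round]) → [o]

[nulboly]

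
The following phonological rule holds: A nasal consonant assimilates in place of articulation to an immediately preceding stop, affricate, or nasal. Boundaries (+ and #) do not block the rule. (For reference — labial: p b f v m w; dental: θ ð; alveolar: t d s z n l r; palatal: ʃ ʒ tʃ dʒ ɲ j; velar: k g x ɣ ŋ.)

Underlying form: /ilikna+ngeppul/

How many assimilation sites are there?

/n/ after /k/ (velar) → [ŋ]
1 segment changes.

1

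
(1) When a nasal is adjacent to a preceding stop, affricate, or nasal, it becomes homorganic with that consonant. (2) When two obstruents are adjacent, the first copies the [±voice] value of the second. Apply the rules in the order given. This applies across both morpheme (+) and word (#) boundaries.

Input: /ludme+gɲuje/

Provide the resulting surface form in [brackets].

Rule 1: /m/ after /d/ (alveolar) → [n]
Rule 1: /ɲ/ after /g/ (velar) → [ŋ]
After rule 1: ludne+gŋuje
Rule 2: no segment meets the rule's conditions; no change.

[ludne+gŋuje]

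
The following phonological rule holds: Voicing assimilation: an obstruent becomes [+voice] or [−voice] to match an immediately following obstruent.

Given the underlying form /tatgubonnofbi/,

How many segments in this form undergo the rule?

/t/ before /g/ (voiced) → [d]
/f/ before /b/ (voiced) → [v]
2 segments change.

2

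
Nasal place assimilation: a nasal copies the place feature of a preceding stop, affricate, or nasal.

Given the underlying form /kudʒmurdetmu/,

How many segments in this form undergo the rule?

2

/m/ after /dʒ/ (palatal) → [ɲ]
/m/ after /t/ (alveolar) → [n]
2 segments change.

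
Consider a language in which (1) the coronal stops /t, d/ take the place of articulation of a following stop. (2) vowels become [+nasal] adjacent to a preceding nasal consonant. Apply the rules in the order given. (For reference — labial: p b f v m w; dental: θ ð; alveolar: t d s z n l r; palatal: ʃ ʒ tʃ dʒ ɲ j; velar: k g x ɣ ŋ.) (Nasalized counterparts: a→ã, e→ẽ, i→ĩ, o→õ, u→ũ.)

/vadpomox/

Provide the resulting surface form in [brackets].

Rule 1: /d/ before /p/ (labial) → [b]
After rule 1: vabpomox
Rule 2: /o/ after nasal /m/ → [õ]

[vabpomõx]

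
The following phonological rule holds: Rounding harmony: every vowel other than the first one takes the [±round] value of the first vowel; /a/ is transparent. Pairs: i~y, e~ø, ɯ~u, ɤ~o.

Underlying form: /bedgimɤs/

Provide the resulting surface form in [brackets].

[bedgimɤs]

no segment meets the rule's conditions; no change.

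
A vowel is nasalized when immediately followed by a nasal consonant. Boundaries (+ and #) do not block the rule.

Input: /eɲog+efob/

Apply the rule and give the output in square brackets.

/e/ before nasal /ɲ/ → [ẽ]

[ẽɲog+efob]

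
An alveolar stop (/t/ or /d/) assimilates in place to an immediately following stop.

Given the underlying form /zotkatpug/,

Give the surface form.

/t/ before /k/ (velar) → [k]
/t/ before /p/ (labial) → [p]

[zokkappug]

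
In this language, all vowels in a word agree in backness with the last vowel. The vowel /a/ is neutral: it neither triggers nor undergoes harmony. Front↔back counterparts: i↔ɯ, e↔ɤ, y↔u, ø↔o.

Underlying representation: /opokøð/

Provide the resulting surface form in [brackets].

/o/ harmonizes with /ø/ ([-back]) → [ø]
/o/ harmonizes with /ø/ ([-back]) → [ø]

[øpøkøð]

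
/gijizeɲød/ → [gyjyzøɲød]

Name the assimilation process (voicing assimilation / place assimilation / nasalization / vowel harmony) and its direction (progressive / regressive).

vowel harmony, regressive

/i/→[y] /i/→[y] /e/→[ø].
Vowels agree with the last vowel, so the harmony is regressive.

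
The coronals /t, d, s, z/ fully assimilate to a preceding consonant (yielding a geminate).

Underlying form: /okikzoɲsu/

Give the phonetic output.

[okikkoɲɲu]

/z/ after /k/ → [k] (total assimilation)
/s/ after /ɲ/ → [ɲ] (total assimilation)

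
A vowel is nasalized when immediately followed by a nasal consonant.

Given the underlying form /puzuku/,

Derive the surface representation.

[puzuku]

no segment meets the rule's conditions; no change.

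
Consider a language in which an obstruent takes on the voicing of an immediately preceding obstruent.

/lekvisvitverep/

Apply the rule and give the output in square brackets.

/v/ after /k/ (voiceless) → [f]
/v/ after /s/ (voiceless) → [f]
/v/ after /t/ (voiceless) → [f]

[lekfisfitferep]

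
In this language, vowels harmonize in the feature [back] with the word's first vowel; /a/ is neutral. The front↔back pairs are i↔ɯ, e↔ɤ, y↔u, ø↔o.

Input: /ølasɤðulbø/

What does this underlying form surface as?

[ølaseðylbø]

/ɤ/ harmonizes with /ø/ ([-back]) → [e]
/u/ harmonizes with /ø/ ([-back]) → [y]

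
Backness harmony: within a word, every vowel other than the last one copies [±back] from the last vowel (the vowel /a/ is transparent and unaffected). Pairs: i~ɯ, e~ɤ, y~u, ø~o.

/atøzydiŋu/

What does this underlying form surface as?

[atozudɯŋu]

/ø/ harmonizes with /u/ ([+back]) → [o]
/y/ harmonizes with /u/ ([+back]) → [u]
/i/ harmonizes with /u/ ([+back]) → [ɯ]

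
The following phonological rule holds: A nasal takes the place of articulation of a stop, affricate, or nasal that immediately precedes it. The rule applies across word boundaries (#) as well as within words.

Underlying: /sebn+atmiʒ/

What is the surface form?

/n/ after /b/ (labial) → [m]
/m/ after /t/ (alveolar) → [n]

[sebm+atniʒ]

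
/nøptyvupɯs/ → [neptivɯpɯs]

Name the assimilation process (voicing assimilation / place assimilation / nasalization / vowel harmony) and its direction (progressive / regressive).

vowel harmony, regressive

/ø/→[e] /y/→[i] /u/→[ɯ].
Vowels agree with the last vowel, so the harmony is regressive.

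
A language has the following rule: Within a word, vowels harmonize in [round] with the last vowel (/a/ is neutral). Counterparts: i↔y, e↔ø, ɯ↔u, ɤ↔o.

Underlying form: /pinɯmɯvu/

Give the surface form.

/i/ harmonizes with /u/ ([+round]) → [y]
/ɯ/ harmonizes with /u/ ([+round]) → [u]
/ɯ/ harmonizes with /u/ ([+round]) → [u]

[pynumuvu]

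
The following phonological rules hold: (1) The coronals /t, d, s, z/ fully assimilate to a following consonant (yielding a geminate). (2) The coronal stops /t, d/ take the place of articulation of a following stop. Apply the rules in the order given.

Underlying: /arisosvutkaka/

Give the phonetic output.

[arisovvukkaka]

Rule 1: /s/ before /v/ → [v] (total assimilation)
Rule 1: /t/ before /k/ → [k] (total assimilation)
After rule 1: arisovvukkaka
Rule 2: no segment meets the rule's conditions; no change.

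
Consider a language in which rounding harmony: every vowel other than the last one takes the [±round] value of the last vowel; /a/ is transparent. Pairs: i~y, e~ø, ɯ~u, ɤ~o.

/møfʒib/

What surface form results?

[mefʒib]

/ø/ harmonizes with /i/ ([-round]) → [e]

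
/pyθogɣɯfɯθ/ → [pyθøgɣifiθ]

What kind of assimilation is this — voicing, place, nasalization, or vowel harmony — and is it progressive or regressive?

vowel harmony, progressive

/o/→[ø] /ɯ/→[i] /ɯ/→[i].
Vowels agree with the first vowel, so the harmony is progressive.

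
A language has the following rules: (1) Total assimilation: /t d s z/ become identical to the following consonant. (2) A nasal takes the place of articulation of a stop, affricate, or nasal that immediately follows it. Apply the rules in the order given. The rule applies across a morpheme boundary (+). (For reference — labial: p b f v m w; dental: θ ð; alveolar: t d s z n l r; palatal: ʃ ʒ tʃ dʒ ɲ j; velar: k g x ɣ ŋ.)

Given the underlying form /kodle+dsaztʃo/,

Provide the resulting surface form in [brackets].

Rule 1: /d/ before /l/ → [l] (total assimilation)
Rule 1: /d/ before /s/ → [s] (total assimilation)
Rule 1: /z/ before /tʃ/ → [tʃ] (total assimilation)
After rule 1: kolle+ssatʃtʃo
Rule 2: no segment meets the rule's conditions; no change.

[kolle+ssatʃtʃo]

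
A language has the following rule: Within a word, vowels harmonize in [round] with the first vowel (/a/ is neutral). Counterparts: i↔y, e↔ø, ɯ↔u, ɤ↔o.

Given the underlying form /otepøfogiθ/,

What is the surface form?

/e/ harmonizes with /o/ ([+round]) → [ø]
/i/ harmonizes with /o/ ([+round]) → [y]

[otøpøfogyθ]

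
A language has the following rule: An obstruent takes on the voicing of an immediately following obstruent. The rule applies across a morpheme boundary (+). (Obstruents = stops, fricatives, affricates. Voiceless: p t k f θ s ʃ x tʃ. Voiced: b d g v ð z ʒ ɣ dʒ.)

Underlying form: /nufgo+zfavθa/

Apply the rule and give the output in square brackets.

/f/ before /g/ (voiced) → [v]
/z/ before /f/ (voiceless) → [s]
/v/ before /θ/ (voiceless) → [f]

[nuvgo+sfafθa]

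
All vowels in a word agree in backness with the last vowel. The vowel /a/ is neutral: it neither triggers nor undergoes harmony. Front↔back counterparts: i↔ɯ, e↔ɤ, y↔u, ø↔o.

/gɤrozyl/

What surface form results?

/ɤ/ harmonizes with /y/ ([-back]) → [e]
/o/ harmonizes with /y/ ([-back]) → [ø]

[gerøzyl]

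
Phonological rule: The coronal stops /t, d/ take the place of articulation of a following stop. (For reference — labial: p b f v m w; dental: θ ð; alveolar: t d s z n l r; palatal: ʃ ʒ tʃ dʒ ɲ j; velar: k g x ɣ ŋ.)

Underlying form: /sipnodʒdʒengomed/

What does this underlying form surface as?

no segment meets the rule's conditions; no change.

[sipnodʒdʒengomed]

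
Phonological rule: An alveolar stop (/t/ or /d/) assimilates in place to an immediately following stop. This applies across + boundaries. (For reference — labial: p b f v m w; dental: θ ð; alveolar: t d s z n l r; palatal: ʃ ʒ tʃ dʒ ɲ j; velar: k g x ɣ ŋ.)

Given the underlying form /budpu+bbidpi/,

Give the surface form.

[bubpu+bbibpi]

/d/ before /p/ (labial) → [b]
/d/ before /p/ (labial) → [b]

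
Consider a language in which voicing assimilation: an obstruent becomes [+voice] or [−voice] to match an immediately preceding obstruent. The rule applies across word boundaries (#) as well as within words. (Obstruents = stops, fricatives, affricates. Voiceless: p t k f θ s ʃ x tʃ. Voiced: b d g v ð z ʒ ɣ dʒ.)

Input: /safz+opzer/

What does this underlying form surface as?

/z/ after /f/ (voiceless) → [s]
/z/ after /p/ (voiceless) → [s]

[safs+opser]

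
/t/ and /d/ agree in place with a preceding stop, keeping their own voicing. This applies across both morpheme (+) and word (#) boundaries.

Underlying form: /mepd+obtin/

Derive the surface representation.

[mepb+obpin]

/d/ after /p/ (labial) → [b]
/t/ after /b/ (labial) → [p]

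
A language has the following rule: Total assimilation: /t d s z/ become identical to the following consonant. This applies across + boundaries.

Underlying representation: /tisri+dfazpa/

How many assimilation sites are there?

3

/s/ before /r/ → [r] (total assimilation)
/d/ before /f/ → [f] (total assimilation)
/z/ before /p/ → [p] (total assimilation)
3 segments change.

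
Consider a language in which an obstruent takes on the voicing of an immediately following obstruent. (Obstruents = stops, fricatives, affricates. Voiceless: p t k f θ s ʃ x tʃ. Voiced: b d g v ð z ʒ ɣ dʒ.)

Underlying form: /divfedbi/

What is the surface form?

[diffedbi]

/v/ before /f/ (voiceless) → [f]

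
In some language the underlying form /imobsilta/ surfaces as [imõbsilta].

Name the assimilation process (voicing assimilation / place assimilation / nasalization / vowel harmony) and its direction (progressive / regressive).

nasalization, progressive

/o/→[õ].
Each target copies a feature from the preceding segment, so the direction is progressive.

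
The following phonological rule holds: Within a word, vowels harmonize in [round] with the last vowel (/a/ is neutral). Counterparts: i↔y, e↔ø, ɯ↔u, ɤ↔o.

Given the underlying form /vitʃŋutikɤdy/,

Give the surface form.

[vytʃŋutykody]

/i/ harmonizes with /y/ ([+round]) → [y]
/i/ harmonizes with /y/ ([+round]) → [y]
/ɤ/ harmonizes with /y/ ([+round]) → [o]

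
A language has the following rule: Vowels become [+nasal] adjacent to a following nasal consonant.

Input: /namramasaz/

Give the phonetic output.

/a/ before nasal /m/ → [ã]
/a/ before nasal /m/ → [ã]

[nãmrãmasaz]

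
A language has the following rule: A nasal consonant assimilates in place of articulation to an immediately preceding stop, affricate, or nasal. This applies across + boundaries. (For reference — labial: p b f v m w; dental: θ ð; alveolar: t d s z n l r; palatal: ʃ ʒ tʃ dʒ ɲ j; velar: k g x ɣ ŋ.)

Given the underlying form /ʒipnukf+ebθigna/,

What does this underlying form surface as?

[ʒipmukf+ebθigŋa]

/n/ after /p/ (labial) → [m]
/n/ after /g/ (velar) → [ŋ]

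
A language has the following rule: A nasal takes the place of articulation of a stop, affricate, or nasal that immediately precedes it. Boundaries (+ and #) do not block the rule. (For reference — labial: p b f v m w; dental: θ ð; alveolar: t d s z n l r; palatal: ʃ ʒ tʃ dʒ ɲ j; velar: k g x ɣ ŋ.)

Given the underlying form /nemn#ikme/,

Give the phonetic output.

[nemm#ikŋe]

/n/ after /m/ (labial) → [m]
/m/ after /k/ (velar) → [ŋ]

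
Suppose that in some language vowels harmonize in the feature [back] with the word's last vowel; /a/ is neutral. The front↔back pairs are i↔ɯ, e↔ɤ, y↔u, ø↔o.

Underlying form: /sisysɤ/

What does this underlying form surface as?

[sɯsusɤ]

/i/ harmonizes with /ɤ/ ([+back]) → [ɯ]
/y/ harmonizes with /ɤ/ ([+back]) → [u]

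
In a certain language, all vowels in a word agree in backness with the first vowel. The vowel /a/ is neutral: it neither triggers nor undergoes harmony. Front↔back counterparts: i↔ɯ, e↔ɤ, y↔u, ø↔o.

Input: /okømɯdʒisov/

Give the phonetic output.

/ø/ harmonizes with /o/ ([+back]) → [o]
/i/ harmonizes with /o/ ([+back]) → [ɯ]

[okomɯdʒɯsov]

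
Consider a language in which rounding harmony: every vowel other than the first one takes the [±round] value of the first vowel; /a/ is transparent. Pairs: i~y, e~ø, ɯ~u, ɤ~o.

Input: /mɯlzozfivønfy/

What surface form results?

[mɯlzɤzfivenfi]

/o/ harmonizes with /ɯ/ ([-round]) → [ɤ]
/ø/ harmonizes with /ɯ/ ([-round]) → [e]
/y/ harmonizes with /ɯ/ ([-round]) → [i]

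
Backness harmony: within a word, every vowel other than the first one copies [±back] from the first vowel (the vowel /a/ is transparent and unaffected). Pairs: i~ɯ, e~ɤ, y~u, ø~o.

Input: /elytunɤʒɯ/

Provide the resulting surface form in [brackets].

[elytyneʒi]

/u/ harmonizes with /e/ ([-back]) → [y]
/ɤ/ harmonizes with /e/ ([-back]) → [e]
/ɯ/ harmonizes with /e/ ([-back]) → [i]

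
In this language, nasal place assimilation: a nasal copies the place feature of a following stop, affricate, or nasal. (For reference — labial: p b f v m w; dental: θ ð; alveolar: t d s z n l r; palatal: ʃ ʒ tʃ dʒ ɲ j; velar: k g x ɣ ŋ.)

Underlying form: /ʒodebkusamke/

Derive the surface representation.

[ʒodebkusaŋke]

/m/ before /k/ (velar) → [ŋ]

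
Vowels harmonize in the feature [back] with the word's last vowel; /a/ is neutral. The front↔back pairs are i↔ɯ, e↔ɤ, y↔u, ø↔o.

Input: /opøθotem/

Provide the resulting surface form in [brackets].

[øpøθøtem]

/o/ harmonizes with /e/ ([-back]) → [ø]
/o/ harmonizes with /e/ ([-back]) → [ø]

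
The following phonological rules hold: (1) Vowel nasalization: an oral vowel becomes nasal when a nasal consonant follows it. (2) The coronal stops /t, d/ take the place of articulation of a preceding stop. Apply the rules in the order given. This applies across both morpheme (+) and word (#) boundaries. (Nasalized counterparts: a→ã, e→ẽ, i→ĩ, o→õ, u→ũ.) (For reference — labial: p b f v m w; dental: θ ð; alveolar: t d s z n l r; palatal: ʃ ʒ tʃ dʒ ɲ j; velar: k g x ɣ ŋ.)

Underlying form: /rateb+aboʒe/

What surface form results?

[rateb+aboʒe]

Rule 1: no segment meets the rule's conditions; no change.
After rule 1: rateb+aboʒe
Rule 2: no segment meets the rule's conditions; no change.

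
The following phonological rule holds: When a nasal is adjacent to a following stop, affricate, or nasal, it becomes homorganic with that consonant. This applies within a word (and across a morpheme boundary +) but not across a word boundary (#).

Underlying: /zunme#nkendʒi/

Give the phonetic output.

/n/ before /m/ (labial) → [m]
/n/ before /k/ (velar) → [ŋ]
/n/ before /dʒ/ (palatal) → [ɲ]

[zumme#ŋkeɲdʒi]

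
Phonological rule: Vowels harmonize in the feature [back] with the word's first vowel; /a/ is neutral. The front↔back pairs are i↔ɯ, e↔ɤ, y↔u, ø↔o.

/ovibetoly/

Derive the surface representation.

/i/ harmonizes with /o/ ([+back]) → [ɯ]
/e/ harmonizes with /o/ ([+back]) → [ɤ]
/y/ harmonizes with /o/ ([+back]) → [u]

[ovɯbɤtolu]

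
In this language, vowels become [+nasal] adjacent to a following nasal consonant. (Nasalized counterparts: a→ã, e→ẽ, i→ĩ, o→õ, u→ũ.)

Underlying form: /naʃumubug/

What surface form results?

[naʃũmubug]

/u/ before nasal /m/ → [ũ]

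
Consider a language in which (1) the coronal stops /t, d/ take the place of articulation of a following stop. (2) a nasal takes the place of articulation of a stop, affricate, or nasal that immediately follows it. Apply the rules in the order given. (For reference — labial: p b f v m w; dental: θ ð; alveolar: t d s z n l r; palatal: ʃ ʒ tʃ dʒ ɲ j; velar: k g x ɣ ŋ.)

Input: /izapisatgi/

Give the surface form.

[izapisakgi]

Rule 1: /t/ before /g/ (velar) → [k]
After rule 1: izapisakgi
Rule 2: no segment meets the rule's conditions; no change.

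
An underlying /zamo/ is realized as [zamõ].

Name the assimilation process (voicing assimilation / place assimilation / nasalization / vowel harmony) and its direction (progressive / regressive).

/o/→[õ].
Each target copies a feature from the preceding segment, so the direction is progressive.

nasalization, progressive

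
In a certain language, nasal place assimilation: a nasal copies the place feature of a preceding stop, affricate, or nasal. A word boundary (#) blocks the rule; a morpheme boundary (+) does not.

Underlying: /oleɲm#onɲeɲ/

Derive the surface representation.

[oleɲɲ#onneɲ]

/m/ after /ɲ/ (palatal) → [ɲ]
/ɲ/ after /n/ (alveolar) → [n]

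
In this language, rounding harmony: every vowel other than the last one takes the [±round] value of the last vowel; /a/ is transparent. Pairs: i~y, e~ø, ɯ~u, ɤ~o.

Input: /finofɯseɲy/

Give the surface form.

[fynofusøɲy]

/i/ harmonizes with /y/ ([+round]) → [y]
/ɯ/ harmonizes with /y/ ([+round]) → [u]
/e/ harmonizes with /y/ ([+round]) → [ø]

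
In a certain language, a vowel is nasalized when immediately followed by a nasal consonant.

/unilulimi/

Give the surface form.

/u/ before nasal /n/ → [ũ]
/i/ before nasal /m/ → [ĩ]

[ũnilulĩmi]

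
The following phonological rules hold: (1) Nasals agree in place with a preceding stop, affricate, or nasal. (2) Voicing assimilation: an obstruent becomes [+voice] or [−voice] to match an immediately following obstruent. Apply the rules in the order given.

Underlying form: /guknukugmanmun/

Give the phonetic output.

[gukŋukugŋannun]

Rule 1: /n/ after /k/ (velar) → [ŋ]
Rule 1: /m/ after /g/ (velar) → [ŋ]
Rule 1: /m/ after /n/ (alveolar) → [n]
After rule 1: gukŋukugŋannun
Rule 2: no segment meets the rule's conditions; no change.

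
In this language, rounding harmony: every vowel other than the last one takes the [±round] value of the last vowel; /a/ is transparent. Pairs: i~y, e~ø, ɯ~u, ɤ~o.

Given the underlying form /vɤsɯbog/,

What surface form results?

/ɤ/ harmonizes with /o/ ([+round]) → [o]
/ɯ/ harmonizes with /o/ ([+round]) → [u]

[vosubog]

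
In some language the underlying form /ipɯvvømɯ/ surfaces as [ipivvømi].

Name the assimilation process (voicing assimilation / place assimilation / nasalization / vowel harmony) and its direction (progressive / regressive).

/ɯ/→[i] /ɯ/→[i].
Vowels agree with the first vowel, so the harmony is progressive.

vowel harmony, progressive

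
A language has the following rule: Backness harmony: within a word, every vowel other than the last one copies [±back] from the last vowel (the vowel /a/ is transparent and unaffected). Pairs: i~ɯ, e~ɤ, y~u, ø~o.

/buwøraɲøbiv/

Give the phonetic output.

/u/ harmonizes with /i/ ([-back]) → [y]

[bywøraɲøbiv]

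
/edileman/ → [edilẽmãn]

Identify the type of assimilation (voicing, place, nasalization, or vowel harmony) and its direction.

/e/→[ẽ] /a/→[ã].
Each target copies a feature from the following segment, so the direction is regressive.

nasalization, regressive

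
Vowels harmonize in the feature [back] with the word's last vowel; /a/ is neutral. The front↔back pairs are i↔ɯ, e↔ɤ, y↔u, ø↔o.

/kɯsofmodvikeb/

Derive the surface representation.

[kisøfmødvikeb]

/ɯ/ harmonizes with /e/ ([-back]) → [i]
/o/ harmonizes with /e/ ([-back]) → [ø]
/o/ harmonizes with /e/ ([-back]) → [ø]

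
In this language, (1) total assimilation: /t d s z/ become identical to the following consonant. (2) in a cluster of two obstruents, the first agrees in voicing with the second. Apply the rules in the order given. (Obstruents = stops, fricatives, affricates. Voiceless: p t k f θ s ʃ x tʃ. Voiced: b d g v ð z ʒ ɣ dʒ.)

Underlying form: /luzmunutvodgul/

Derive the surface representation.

[lummunuvvoggul]

Rule 1: /z/ before /m/ → [m] (total assimilation)
Rule 1: /t/ before /v/ → [v] (total assimilation)
Rule 1: /d/ before /g/ → [g] (total assimilation)
After rule 1: lummunuvvoggul
Rule 2: no segment meets the rule's conditions; no change.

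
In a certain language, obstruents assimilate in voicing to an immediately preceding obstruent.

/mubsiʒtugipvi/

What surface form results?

[mubziʒdugipfi]

/s/ after /b/ (voiced) → [z]
/t/ after /ʒ/ (voiced) → [d]
/v/ after /p/ (voiceless) → [f]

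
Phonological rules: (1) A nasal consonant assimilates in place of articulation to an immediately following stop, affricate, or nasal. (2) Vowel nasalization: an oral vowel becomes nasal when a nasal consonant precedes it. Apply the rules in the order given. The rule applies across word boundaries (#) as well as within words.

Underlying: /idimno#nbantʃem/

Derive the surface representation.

Rule 1: /m/ before /n/ (alveolar) → [n]
Rule 1: /n/ before /b/ (labial) → [m]
Rule 1: /n/ before /tʃ/ (palatal) → [ɲ]
After rule 1: idinno#mbaɲtʃem
Rule 2: /o/ after nasal /n/ → [õ]

[idinnõ#mbaɲtʃem]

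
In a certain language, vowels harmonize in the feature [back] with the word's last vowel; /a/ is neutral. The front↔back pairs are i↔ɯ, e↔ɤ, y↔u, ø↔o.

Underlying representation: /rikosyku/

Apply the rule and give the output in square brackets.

/i/ harmonizes with /u/ ([+back]) → [ɯ]
/y/ harmonizes with /u/ ([+back]) → [u]

[rɯkosuku]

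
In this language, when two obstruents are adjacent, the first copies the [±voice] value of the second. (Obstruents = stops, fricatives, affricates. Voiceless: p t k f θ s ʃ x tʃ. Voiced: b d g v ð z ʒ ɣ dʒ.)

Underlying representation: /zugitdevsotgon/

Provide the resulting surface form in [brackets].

[zugiddefsodgon]

/t/ before /d/ (voiced) → [d]
/v/ before /s/ (voiceless) → [f]
/t/ before /g/ (voiced) → [d]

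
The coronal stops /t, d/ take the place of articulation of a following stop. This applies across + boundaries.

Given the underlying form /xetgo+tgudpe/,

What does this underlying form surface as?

/t/ before /g/ (velar) → [k]
/t/ before /g/ (velar) → [k]
/d/ before /p/ (labial) → [b]

[xekgo+kgubpe]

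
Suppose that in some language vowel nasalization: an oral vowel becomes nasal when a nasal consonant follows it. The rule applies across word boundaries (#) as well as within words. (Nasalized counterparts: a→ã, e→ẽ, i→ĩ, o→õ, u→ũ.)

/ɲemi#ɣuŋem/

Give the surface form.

/e/ before nasal /m/ → [ẽ]
/u/ before nasal /ŋ/ → [ũ]
/e/ before nasal /m/ → [ẽ]

[ɲẽmi#ɣũŋẽm]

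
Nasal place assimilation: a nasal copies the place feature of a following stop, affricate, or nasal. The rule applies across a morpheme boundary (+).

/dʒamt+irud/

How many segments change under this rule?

1

/m/ before /t/ (alveolar) → [n]
1 segment changes.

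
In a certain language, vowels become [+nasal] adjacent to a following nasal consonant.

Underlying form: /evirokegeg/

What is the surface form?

no segment meets the rule's conditions; no change.

[evirokegeg]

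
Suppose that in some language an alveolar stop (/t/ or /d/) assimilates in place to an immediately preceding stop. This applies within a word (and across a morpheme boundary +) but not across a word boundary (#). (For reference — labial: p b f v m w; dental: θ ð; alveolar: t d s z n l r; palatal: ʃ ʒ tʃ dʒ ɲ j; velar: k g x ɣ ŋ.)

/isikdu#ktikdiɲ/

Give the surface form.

[isikgu#kkikgiɲ]

/d/ after /k/ (velar) → [g]
/t/ after /k/ (velar) → [k]
/d/ after /k/ (velar) → [g]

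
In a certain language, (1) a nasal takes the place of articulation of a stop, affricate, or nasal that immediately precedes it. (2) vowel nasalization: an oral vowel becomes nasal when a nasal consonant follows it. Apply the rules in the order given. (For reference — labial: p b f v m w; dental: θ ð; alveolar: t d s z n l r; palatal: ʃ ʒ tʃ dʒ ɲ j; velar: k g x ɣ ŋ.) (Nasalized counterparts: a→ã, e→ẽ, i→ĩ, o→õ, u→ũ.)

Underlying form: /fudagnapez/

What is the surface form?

[fudagŋapez]

Rule 1: /n/ after /g/ (velar) → [ŋ]
After rule 1: fudagŋapez
Rule 2: no segment meets the rule's conditions; no change.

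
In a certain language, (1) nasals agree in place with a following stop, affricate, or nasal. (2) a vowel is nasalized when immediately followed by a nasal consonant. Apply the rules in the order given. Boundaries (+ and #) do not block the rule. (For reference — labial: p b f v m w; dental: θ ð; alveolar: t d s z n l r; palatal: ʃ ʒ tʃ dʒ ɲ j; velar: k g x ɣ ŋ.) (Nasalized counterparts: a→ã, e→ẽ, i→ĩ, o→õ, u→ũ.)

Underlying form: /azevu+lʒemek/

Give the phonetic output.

Rule 1: no segment meets the rule's conditions; no change.
After rule 1: azevu+lʒemek
Rule 2: /e/ before nasal /m/ → [ẽ]

[azevu+lʒẽmek]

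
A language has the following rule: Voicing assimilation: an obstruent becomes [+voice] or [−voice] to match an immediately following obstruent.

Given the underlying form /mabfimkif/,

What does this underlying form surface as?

/b/ before /f/ (voiceless) → [p]

[mapfimkif]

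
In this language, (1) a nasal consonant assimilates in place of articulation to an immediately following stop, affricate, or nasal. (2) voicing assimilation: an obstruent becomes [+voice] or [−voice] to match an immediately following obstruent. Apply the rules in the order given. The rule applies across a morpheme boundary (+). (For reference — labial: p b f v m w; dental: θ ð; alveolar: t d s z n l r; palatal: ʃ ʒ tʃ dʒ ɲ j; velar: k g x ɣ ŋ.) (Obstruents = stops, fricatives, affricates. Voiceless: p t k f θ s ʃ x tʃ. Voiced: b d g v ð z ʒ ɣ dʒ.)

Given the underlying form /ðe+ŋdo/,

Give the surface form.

Rule 1: /ŋ/ before /d/ (alveolar) → [n]
After rule 1: ðe+ndo
Rule 2: no segment meets the rule's conditions; no change.

[ðe+ndo]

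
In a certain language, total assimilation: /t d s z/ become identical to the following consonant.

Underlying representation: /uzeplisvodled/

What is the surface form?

/s/ before /v/ → [v] (total assimilation)
/d/ before /l/ → [l] (total assimilation)

[uzeplivvolled]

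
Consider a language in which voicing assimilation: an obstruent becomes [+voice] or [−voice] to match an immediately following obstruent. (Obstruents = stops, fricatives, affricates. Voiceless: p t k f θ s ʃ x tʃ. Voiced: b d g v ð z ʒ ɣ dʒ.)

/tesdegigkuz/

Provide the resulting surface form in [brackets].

[tezdegikkuz]

/s/ before /d/ (voiced) → [z]
/g/ before /k/ (voiceless) → [k]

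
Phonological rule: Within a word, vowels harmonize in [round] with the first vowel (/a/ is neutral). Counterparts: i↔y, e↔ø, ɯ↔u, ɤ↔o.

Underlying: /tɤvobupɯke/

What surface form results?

[tɤvɤbɯpɯke]

/o/ harmonizes with /ɤ/ ([-round]) → [ɤ]
/u/ harmonizes with /ɤ/ ([-round]) → [ɯ]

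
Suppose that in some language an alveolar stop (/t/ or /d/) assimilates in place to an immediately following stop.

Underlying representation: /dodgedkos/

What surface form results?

[doggegkos]

/d/ before /g/ (velar) → [g]
/d/ before /k/ (velar) → [g]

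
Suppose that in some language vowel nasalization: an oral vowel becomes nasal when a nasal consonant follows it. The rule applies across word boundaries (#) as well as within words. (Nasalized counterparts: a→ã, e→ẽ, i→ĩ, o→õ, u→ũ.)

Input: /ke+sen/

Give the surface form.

[ke+sẽn]

/e/ before nasal /n/ → [ẽ]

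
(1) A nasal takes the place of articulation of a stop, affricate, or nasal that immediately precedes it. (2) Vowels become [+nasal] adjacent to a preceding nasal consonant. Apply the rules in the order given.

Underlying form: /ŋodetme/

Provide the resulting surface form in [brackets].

[ŋõdetnẽ]

Rule 1: /m/ after /t/ (alveolar) → [n]
After rule 1: ŋodetne
Rule 2: /o/ after nasal /ŋ/ → [õ]
Rule 2: /e/ after nasal /n/ → [ẽ]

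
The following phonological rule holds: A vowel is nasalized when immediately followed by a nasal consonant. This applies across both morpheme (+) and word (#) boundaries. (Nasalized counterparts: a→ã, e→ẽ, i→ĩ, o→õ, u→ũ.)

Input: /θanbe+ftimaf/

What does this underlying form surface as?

/a/ before nasal /n/ → [ã]
/i/ before nasal /m/ → [ĩ]

[θãnbe+ftĩmaf]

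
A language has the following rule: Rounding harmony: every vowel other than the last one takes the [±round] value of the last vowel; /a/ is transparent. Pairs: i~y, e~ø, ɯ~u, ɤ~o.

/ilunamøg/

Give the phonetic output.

/i/ harmonizes with /ø/ ([+round]) → [y]

[ylunamøg]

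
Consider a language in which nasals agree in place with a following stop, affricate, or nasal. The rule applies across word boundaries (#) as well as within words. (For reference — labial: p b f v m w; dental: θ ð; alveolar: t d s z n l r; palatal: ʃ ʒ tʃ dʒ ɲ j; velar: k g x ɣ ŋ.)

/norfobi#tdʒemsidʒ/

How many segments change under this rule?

No segment meets the rule's conditions.

0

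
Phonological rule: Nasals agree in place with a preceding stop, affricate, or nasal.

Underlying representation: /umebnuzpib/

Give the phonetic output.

[umebmuzpib]

/n/ after /b/ (labial) → [m]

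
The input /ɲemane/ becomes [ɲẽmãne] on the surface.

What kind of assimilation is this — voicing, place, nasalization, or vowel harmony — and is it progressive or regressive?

/e/→[ẽ] /a/→[ã].
Each target copies a feature from the following segment, so the direction is regressive.

nasalization, regressive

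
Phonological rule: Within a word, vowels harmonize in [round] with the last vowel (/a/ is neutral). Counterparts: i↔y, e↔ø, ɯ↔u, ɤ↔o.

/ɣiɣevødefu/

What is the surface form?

/i/ harmonizes with /u/ ([+round]) → [y]
/e/ harmonizes with /u/ ([+round]) → [ø]
/e/ harmonizes with /u/ ([+round]) → [ø]

[ɣyɣøvødøfu]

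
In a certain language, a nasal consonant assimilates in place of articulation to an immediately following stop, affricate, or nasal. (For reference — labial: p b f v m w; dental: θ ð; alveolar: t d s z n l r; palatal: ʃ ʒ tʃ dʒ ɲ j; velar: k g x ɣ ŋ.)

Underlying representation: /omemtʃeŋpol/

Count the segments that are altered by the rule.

/m/ before /tʃ/ (palatal) → [ɲ]
/ŋ/ before /p/ (labial) → [m]
2 segments change.

2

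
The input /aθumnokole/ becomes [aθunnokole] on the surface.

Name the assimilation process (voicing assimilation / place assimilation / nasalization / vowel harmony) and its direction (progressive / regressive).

place assimilation, regressive

/m/→[n].
Each target copies a feature from the following segment, so the direction is regressive.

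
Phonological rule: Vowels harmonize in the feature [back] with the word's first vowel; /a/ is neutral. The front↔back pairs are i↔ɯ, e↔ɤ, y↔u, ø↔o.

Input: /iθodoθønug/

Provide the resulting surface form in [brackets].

[iθødøθønyg]

/o/ harmonizes with /i/ ([-back]) → [ø]
/o/ harmonizes with /i/ ([-back]) → [ø]
/u/ harmonizes with /i/ ([-back]) → [y]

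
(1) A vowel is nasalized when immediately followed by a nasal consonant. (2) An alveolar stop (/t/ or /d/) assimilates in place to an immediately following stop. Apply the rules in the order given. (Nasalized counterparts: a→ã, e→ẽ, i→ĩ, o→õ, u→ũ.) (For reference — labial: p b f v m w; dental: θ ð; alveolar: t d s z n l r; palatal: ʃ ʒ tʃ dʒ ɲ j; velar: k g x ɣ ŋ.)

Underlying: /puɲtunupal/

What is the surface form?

Rule 1: /u/ before nasal /ɲ/ → [ũ]
Rule 1: /u/ before nasal /n/ → [ũ]
After rule 1: pũɲtũnupal
Rule 2: no segment meets the rule's conditions; no change.

[pũɲtũnupal]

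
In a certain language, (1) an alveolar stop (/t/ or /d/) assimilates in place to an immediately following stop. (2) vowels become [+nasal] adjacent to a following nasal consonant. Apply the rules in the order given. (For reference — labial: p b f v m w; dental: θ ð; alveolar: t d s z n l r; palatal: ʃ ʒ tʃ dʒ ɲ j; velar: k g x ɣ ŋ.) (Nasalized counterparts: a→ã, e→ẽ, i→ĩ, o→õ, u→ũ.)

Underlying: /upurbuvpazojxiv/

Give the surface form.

Rule 1: no segment meets the rule's conditions; no change.
After rule 1: upurbuvpazojxiv
Rule 2: no segment meets the rule's conditions; no change.

[upurbuvpazojxiv]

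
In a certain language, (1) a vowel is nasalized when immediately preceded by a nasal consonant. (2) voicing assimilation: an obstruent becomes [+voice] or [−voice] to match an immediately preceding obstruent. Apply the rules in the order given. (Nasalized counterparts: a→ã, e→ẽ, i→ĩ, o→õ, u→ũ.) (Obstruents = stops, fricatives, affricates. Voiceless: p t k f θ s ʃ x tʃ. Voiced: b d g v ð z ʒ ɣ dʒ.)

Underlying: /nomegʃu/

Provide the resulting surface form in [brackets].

Rule 1: /o/ after nasal /n/ → [õ]
Rule 1: /e/ after nasal /m/ → [ẽ]
After rule 1: nõmẽgʃu
Rule 2: /ʃ/ after /g/ (voiced) → [ʒ]

[nõmẽgʒu]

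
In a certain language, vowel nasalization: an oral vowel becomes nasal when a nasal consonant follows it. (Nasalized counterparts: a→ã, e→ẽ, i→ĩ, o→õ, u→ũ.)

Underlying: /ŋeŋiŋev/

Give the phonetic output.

/e/ before nasal /ŋ/ → [ẽ]
/i/ before nasal /ŋ/ → [ĩ]

[ŋẽŋĩŋev]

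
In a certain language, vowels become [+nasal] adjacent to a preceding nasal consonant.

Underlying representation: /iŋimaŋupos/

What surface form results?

/i/ after nasal /ŋ/ → [ĩ]
/a/ after nasal /m/ → [ã]
/u/ after nasal /ŋ/ → [ũ]

[iŋĩmãŋũpos]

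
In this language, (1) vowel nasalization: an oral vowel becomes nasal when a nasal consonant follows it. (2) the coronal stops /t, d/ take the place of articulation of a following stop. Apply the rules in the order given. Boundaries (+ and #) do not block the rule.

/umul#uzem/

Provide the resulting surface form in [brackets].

[ũmul#uzẽm]

Rule 1: /u/ before nasal /m/ → [ũ]
Rule 1: /e/ before nasal /m/ → [ẽ]
After rule 1: ũmul#uzẽm
Rule 2: no segment meets the rule's conditions; no change.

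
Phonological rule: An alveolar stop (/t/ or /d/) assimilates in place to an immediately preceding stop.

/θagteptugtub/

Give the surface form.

[θagkeppugkub]

/t/ after /g/ (velar) → [k]
/t/ after /p/ (labial) → [p]
/t/ after /g/ (velar) → [k]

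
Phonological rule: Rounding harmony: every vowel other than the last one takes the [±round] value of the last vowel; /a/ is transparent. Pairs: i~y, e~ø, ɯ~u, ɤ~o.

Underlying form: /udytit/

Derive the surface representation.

[ɯditit]

/u/ harmonizes with /i/ ([-round]) → [ɯ]
/y/ harmonizes with /i/ ([-round]) → [i]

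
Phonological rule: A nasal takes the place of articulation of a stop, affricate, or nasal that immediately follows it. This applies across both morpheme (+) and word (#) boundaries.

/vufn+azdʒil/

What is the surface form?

[vufn+azdʒil]

no segment meets the rule's conditions; no change.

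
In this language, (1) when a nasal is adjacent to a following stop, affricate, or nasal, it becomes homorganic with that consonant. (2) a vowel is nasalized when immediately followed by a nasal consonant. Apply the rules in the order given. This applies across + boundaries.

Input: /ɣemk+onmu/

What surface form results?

[ɣẽŋk+õmmu]

Rule 1: /m/ before /k/ (velar) → [ŋ]
Rule 1: /n/ before /m/ (labial) → [m]
After rule 1: ɣeŋk+ommu
Rule 2: /e/ before nasal /ŋ/ → [ẽ]
Rule 2: /o/ before nasal /m/ → [õ]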